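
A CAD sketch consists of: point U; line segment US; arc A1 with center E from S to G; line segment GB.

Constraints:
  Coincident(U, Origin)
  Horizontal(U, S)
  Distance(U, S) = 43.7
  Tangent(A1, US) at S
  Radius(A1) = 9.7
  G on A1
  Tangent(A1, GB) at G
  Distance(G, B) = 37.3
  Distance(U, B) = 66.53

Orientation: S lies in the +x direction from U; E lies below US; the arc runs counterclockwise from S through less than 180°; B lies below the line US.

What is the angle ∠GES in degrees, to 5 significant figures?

107.82°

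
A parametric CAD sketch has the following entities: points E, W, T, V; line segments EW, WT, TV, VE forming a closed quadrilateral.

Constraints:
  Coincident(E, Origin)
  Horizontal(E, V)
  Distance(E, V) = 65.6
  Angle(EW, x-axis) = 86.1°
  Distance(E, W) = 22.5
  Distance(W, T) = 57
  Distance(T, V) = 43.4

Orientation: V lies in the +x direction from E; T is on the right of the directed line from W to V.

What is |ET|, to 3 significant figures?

40.7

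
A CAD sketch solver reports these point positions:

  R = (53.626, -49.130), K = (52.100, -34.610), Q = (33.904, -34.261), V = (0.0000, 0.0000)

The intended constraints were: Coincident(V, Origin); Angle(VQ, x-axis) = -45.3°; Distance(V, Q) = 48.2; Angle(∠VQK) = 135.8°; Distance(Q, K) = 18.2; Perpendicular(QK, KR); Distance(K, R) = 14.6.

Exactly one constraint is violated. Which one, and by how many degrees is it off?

Perpendicular(QK, KR) — off by 7.10°.

V = (0.00, 0.00) ✓; VQ at -45.30° ✓; |VQ| = 48.20 ✓; ∠VQK = 135.8° ✓; |QK| = 18.20 ✓; ∠(QK, KR) = 82.90° ✗; |KR| = 14.60 ✓.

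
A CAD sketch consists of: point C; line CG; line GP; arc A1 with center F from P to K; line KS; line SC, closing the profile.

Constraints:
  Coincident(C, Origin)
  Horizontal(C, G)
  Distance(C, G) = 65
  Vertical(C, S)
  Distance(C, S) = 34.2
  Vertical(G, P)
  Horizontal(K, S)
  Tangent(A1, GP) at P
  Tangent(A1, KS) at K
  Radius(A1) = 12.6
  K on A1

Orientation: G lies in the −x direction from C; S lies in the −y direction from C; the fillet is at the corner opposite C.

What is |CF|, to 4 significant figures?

56.68

CS is vertical with |CS| = 34.2 and S on the −y side, so S = (0.000, -34.20). The virtual corner opposite C is at (-65.00, -34.20). Tangency of A1 to GP means the radius FP is perpendicular to GP and tangency of A1 to KS means the radius FK is perpendicular to KS, with radius 12.6, so the center F sits 12.6 in from both sides at F = (-52.40, -21.60). Then |CF| = |F − C| = 56.68.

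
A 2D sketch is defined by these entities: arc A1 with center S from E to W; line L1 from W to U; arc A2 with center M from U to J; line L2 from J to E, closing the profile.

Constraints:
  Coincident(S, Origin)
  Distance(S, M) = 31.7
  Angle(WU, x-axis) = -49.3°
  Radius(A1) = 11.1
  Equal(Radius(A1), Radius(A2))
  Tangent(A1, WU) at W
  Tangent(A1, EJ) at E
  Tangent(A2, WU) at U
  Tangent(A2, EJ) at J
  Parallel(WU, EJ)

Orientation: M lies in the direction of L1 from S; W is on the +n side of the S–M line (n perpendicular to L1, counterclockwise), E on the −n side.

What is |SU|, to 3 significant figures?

33.6

The slot axis is L1's direction at -49.3°, so u = (cos -49.3°, sin -49.3°) = (0.652, -0.758) and n = (−sin -49.3°, cos -49.3°) = (0.758, 0.652). S is at the origin and M lies 31.7 along u from S, so M = 31.7·u = (20.7, -24.0). Tangency of A1 to both parallel lines with radius 11.1 puts W and E at S ± 11.1·n: W = (8.42, 7.24), E = (-8.42, -7.24). Equal radii place U and J the same way about M: U = M + 11.1·n = (29.1, -16.8), J = M − 11.1·n = (12.3, -31.3). Then |SU| = |U − S| = 33.6.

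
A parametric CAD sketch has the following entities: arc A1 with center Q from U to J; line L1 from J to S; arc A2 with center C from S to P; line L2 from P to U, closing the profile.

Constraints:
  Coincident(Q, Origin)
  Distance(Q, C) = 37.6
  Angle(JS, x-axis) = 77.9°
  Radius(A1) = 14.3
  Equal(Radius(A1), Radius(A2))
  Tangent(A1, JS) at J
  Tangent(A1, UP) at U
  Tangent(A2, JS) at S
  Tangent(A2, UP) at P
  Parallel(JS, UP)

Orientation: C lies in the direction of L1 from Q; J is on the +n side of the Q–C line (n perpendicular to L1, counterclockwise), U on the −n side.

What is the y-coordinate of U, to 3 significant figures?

-3.00

The slot axis is L1's direction at 77.9°, so u = (cos 77.9°, sin 77.9°) = (0.210, 0.978) and n = (−sin 77.9°, cos 77.9°) = (-0.978, 0.210). Q is at the origin and C lies 37.6 along u from Q, so C = 37.6·u = (7.88, 36.8). Tangency of A1 to both parallel lines with radius 14.3 puts J and U at Q ± 14.3·n: J = (-14.0, 3.00), U = (14.0, -3.00). So U.y = -3.00.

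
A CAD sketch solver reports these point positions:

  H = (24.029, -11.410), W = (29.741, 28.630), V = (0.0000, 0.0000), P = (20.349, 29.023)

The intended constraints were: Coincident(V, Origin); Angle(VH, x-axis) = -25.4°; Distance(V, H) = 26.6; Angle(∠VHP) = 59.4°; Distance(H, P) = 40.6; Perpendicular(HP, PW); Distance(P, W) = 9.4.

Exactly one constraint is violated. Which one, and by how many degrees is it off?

Perpendicular(HP, PW) — off by 7.60°.

V = (0.00, 0.00) ✓; VH at -25.40° ✓; |VH| = 26.60 ✓; ∠VHP = 59.40° ✓; |HP| = 40.60 ✓; ∠(HP, PW) = 97.60° ✗; |PW| = 9.400 ✓.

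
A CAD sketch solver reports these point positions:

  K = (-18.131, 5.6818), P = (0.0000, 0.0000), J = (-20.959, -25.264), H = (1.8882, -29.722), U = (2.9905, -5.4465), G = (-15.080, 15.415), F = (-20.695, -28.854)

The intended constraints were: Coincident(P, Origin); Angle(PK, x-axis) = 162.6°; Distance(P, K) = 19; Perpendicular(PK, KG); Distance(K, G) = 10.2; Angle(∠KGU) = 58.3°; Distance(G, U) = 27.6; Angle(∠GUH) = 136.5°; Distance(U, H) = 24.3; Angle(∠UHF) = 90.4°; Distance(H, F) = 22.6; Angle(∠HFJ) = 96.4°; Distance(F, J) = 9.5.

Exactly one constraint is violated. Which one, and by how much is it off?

Distance(F, J) = 9.5 — off by 5.90.

P = (0.00, 0.00) ✓; PK at 162.6° ✓; |PK| = 19.00 ✓; ∠(PK, KG) = 90.00° ✓; |KG| = 10.20 ✓; ∠KGU = 58.30° ✓; |GU| = 27.60 ✓; ∠GUH = 136.5° ✓; |UH| = 24.30 ✓; ∠UHF = 90.40° ✓; |HF| = 22.60 ✓; ∠HFJ = 96.41° ✓; |FJ| = 3.600 ✗.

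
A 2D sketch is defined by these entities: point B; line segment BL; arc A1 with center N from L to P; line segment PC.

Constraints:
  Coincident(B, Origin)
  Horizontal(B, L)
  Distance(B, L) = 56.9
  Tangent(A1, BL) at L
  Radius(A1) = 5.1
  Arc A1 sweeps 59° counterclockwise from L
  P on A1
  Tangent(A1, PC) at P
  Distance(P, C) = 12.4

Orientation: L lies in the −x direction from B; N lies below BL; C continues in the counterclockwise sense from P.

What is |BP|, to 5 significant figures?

61.321

B is at the origin; B and L share the same y with |BL| = 56.9 and L on the −x side, so L = (-56.900, 0.0000). A1 meets BL tangentially, so NL is at right angles to BL, so N = L + (0, -5.1) = (-56.900, -5.1000). On A1, L sits at bearing 90° from N; a 59° counterclockwise sweep puts P at bearing 149°, so P = N + 5.1·(cos 149°, sin 149°) = (-61.272, -2.4733). Then |BP| = |P − B| = 61.321.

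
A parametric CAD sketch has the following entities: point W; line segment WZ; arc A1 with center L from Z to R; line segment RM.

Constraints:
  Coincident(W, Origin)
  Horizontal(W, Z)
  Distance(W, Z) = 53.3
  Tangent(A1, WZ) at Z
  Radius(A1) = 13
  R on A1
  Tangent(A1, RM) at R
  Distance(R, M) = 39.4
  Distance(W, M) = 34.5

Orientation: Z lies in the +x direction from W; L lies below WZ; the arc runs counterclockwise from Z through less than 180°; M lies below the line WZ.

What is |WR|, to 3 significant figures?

44.5

W is at the origin; W and Z share the same y with |WZ| = 53.3 and Z on the +x side, so Z = (53.3, 0.00). Tangency of A1 to WZ means the radius LZ is perpendicular to WZ, so L = Z + (0, -13) = (53.3, -13.0). Since LR ⟂ RM (tangency), |LM| = √(13.0² + 39.4²) = 41.5 regardless of where R sits on A1. So M lies on both circle(W, 34.5) and circle(L, 41.5); the below-WZ intersection is M = (15.8, -30.7). R is the foot of the tangent from M: R = (44.4, -3.57).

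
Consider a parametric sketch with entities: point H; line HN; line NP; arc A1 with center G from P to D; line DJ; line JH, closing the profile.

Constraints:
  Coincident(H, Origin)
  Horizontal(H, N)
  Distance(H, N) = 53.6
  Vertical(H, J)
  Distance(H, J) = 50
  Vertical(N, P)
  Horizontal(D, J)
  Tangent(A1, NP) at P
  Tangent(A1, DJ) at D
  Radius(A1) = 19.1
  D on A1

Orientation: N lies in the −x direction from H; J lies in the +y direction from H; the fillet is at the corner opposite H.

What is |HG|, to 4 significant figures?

46.31

H is at the origin; H and N share the same y with |HN| = 53.6 and N on the −x side, so N = (-53.60, 0.000). H and J share the same x with |HJ| = 50.0 and J on the +y side, so J = (0.000, 50.00). The virtual corner opposite H is at (-53.60, 50.00). Since A1 is tangent to NP there, GP ⟂ NP and the tangent condition forces GD to be normal to DJ, with radius 19.1, so the center G sits 19.1 in from both sides at G = (-34.50, 30.90). Then |HG| = |G − H| = 46.31.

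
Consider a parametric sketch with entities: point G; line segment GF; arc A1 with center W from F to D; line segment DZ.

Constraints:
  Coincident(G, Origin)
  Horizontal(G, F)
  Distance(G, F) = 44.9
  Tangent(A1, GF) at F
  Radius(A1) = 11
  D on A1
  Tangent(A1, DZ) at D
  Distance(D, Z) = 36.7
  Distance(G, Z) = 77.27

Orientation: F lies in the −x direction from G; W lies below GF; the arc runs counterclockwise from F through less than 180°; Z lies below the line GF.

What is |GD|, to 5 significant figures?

56.375

G is at the origin; G and F share the same y with |GF| = 44.9 and F on the −x side, so F = (-44.900, 0.0000). A1 meets GF tangentially, so WF is at right angles to GF, so W = F + (0, -11) = (-44.900, -11.000). Since WD ⟂ DZ (tangency), |WZ| = √(11.0² + 36.7²) = 38.313 regardless of where D sits on A1. So Z lies on both circle(G, 77.27) and circle(W, 38.313); the below-GF intersection is Z = (-62.968, -44.785). D is the foot of the tangent from Z: D = (-55.681, -8.8160).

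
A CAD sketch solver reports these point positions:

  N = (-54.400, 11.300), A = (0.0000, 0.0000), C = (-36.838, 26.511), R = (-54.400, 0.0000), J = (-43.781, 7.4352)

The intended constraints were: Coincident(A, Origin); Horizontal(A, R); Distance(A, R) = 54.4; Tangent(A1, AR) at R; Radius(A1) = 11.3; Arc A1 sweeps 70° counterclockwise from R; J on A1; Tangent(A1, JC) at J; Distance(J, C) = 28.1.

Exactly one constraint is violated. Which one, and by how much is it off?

Distance(J, C) = 28.1 — off by 7.80.

A = (0.00, 0.00) ✓; A.y = 0.00, R.y = 0.00 ✓; |AR| = 54.40 ✓; ∠(NR, RA) = 90.00° ✓; |NR| = 11.30 ✓; bearing(N→J) − bearing(N→R) = 70.00° ✓; |NJ| = 11.30 ✓; ∠(NJ, JC) = 90.00° ✓; |JC| = 20.30 ✗.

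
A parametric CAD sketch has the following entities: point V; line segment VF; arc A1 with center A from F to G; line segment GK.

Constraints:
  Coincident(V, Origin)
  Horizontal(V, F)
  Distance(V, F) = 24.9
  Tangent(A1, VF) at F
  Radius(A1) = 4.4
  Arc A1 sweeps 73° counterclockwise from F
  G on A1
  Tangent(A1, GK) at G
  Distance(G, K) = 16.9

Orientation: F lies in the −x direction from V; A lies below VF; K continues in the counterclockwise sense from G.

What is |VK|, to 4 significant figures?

39.13

V is at the origin; VF is horizontal with |VF| = 24.9 and F on the −x side, so F = (-24.90, 0.000). Since A1 is tangent to VF there, AF ⟂ VF, so A = F + (0, -4.4) = (-24.90, -4.400). On A1, F sits at bearing 90° from A; a 73° counterclockwise sweep puts G at bearing 163°, so G = A + 4.4·(cos 163°, sin 163°) = (-29.11, -3.114). Since A1 is tangent to GK there, AG ⟂ GK, so GK runs along (−sin 163°, cos 163°); with |GK| = 16.9, K = (-34.05, -19.28). Then |VK| = |K − V| = 39.13.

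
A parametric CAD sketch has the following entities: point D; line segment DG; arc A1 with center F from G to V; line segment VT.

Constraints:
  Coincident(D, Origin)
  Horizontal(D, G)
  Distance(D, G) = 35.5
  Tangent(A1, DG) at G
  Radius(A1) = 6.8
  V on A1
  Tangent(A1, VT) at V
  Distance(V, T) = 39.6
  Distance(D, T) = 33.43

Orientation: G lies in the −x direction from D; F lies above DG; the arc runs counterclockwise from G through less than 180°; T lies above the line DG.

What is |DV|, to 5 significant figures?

30.353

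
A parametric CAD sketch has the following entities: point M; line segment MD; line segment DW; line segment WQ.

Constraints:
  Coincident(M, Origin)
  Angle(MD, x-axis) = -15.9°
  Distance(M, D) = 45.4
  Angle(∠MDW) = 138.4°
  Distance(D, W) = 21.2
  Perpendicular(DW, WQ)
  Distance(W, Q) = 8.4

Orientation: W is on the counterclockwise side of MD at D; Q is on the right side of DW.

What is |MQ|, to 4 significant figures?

67.28

M is at the origin; MD runs at -15.9° with length 45.4, so D = 45.4·(cos -15.9°, sin -15.9°) = (43.66, -12.44). ∠MDW = 138.4°, so DW runs at -15.9° + (180° − 138.4°) = 25.70° from the x-axis; with |DW| = 21.2, W = D + 21.2·(cos 25.70°, sin 25.70°) = (62.77, -3.244). DW ⟂ WQ; with |WQ| = 8.4 on the right of DW, Q = W + 8.4·(0.4337, -0.9011) = (66.41, -10.81). Then |MQ| = |Q − M| = 67.28.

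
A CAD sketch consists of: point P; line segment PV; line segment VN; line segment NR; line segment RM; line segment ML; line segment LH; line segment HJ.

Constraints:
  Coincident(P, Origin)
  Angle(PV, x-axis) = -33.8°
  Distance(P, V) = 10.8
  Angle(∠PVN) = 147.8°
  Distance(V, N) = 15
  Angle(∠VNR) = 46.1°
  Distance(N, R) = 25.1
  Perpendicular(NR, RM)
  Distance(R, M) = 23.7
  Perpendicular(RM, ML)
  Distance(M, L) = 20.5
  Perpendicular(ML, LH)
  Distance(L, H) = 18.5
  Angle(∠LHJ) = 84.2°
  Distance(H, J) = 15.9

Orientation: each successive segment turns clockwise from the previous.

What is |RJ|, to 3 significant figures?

8.26

P is at the origin; PV runs at -33.8° with length 10.8, so V = (8.97, -6.01). ∠PVN = 147.8° gives VN at -66.0° from the x-axis; with |VN| = 15.0, N = (15.1, -19.7). ∠VNR = 46.1° gives NR at 160° from the x-axis; with |NR| = 25.1, R = (-8.53, -11.2). NR ⟂ RM, so RM runs at 70.1°; with |RM| = 23.7, M = (-0.459, 11.1). The perpendicularity gives ML at right angles to RM, so ML runs at -19.9°; with |ML| = 20.5, L = (18.8, 4.14). ML ⟂ LH, so LH runs at -110°; with |LH| = 18.5, H = (12.5, -13.3). ∠LHJ = 84.2° gives HJ at 154° from the x-axis; with |HJ| = 15.9, J = (-1.81, -6.36). Then |RJ| = |J − R| = 8.26.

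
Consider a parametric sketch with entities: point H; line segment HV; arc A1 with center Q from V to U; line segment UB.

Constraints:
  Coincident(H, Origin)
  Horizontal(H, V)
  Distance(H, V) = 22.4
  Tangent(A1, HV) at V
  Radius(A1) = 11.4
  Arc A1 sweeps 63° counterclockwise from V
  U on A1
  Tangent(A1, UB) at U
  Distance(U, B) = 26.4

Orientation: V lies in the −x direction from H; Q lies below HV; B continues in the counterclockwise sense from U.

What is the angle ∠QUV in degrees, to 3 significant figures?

58.5°

H is at the origin; HV is horizontal with |HV| = 22.4 and V on the −x side, so V = (-22.4, 0.00). Since A1 is tangent to HV there, QV ⟂ HV, so Q = V + (0, -11.4) = (-22.4, -11.4). On A1, V sits at bearing 90° from Q; a 63° counterclockwise sweep puts U at bearing 153°, so U = Q + 11.4·(cos 153°, sin 153°) = (-32.6, -6.22). Then cos ∠QUV = UQ·UV / (|UQ||UV|), giving 58.5°.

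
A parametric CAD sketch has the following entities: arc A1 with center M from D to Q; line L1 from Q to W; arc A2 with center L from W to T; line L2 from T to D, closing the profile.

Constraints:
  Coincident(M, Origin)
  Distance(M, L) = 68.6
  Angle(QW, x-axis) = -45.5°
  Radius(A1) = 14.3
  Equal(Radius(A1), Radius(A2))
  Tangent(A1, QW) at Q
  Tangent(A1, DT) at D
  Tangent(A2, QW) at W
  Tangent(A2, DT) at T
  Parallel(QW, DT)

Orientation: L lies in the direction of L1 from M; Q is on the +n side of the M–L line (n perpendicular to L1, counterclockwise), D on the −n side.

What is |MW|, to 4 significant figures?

70.07

Tangency of A1 to both parallel lines with radius 14.3 puts Q and D at M ± 14.3·n: Q = (10.20, 10.02), D = (-10.20, -10.02). Equal radii place W and T the same way about L: W = L + 14.3·n = (58.28, -38.91), T = L − 14.3·n = (37.88, -58.95). Then |MW| = |W − M| = 70.07.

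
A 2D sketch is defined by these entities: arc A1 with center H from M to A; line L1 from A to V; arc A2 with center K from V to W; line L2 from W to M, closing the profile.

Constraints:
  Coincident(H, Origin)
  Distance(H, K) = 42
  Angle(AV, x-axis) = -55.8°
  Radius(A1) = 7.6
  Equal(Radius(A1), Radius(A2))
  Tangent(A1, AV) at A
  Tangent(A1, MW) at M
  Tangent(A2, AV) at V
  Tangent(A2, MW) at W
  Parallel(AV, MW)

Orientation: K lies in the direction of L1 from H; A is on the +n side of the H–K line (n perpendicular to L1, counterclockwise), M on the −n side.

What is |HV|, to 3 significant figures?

42.7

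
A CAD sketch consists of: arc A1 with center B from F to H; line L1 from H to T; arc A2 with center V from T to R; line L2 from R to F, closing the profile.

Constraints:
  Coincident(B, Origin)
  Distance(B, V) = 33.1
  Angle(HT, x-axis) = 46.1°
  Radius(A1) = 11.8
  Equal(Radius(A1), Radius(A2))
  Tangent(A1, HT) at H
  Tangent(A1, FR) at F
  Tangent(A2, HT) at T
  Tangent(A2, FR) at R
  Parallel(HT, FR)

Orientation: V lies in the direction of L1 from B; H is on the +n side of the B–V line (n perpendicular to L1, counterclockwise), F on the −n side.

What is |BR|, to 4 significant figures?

35.14

Tangency of A1 to both parallel lines with radius 11.8 puts H and F at B ± 11.8·n: H = (-8.503, 8.182), F = (8.503, -8.182). Equal radii place T and R the same way about V: T = V + 11.8·n = (14.45, 32.03), R = V − 11.8·n = (31.45, 15.67). Then |BR| = |R − B| = 35.14.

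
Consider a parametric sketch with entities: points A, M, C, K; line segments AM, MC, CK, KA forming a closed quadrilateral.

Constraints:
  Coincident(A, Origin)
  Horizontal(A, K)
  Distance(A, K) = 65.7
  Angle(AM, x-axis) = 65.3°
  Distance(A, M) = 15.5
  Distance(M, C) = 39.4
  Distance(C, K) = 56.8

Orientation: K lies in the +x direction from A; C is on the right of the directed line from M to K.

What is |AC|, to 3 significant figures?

28.4

Checks: A = (0.00, 0.00) ✓; |MC| = 39.40 ✓; |CK| = 56.80 ✓.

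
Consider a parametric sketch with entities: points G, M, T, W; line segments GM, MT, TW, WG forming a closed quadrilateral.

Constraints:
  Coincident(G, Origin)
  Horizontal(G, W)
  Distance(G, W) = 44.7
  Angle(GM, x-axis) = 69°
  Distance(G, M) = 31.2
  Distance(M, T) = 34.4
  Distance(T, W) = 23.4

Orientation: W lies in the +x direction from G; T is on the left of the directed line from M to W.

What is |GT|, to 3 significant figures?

50.8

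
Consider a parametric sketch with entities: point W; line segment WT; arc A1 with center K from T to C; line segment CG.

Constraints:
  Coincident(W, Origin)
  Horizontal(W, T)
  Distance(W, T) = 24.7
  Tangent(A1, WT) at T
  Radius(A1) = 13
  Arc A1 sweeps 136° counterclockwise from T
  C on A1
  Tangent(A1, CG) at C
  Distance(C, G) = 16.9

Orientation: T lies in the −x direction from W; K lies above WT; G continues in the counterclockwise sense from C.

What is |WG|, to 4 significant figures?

44.01

On A1, T sits at bearing -90° from K; a 136° counterclockwise sweep puts C at bearing 46°, so C = K + 13.0·(cos 46°, sin 46°) = (-15.67, 22.35). A1 meets CG tangentially, so KC is at right angles to CG, so CG runs along (−sin 46°, cos 46°); with |CG| = 16.9, G = (-27.83, 34.09). Then |WG| = |G − W| = 44.01.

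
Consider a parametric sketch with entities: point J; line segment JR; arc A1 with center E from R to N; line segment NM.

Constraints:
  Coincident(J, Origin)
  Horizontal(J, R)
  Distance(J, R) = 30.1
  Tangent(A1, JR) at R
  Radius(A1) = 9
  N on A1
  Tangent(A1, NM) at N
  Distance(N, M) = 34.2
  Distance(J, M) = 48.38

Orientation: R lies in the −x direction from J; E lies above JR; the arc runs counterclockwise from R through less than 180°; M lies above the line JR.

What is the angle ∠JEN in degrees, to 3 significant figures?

17.4°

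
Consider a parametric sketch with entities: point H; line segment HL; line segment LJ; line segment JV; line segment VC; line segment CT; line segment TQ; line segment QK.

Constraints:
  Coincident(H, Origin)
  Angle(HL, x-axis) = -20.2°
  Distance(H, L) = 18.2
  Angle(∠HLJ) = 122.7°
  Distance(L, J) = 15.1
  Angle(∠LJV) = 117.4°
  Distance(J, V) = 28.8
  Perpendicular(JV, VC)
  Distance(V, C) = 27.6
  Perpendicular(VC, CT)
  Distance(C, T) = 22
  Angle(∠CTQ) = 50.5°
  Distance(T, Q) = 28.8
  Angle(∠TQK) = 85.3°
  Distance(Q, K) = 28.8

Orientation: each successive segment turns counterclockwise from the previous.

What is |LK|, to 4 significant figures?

54.07

H is at the origin; HL runs at -20.2° with length 18.2, so L = (17.08, -6.284). ∠HLJ = 122.7° gives LJ at 37.10° from the x-axis; with |LJ| = 15.1, J = (29.12, 2.824). ∠LJV = 117.4° gives JV at 99.70° from the x-axis; with |JV| = 28.8, V = (24.27, 31.21). The perpendicularity gives VC at right angles to JV, so VC runs at -170.3°; with |VC| = 27.6, C = (-2.934, 26.56). VC ⟂ CT, so CT runs at -80.30°; with |CT| = 22.0, T = (0.7729, 4.876). ∠CTQ = 50.5° gives TQ at 49.20° from the x-axis; with |TQ| = 28.8, Q = (19.59, 26.68). ∠TQK = 85.3° gives QK at 143.9° from the x-axis; with |QK| = 28.8, K = (-3.679, 43.65). Then |LK| = |K − L| = 54.07.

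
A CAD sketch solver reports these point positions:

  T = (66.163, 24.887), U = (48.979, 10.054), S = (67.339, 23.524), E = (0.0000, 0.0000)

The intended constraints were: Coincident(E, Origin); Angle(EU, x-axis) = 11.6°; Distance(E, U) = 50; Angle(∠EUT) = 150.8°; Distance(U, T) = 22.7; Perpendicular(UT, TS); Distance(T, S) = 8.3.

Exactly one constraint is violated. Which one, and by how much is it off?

Distance(T, S) = 8.3 — off by 6.50.

E = (0.00, 0.00) ✓; EU at 11.60° ✓; |EU| = 50.00 ✓; ∠EUT = 150.8° ✓; |UT| = 22.70 ✓; ∠(UT, TS) = 90.01° ✓; |TS| = 1.800 ✗.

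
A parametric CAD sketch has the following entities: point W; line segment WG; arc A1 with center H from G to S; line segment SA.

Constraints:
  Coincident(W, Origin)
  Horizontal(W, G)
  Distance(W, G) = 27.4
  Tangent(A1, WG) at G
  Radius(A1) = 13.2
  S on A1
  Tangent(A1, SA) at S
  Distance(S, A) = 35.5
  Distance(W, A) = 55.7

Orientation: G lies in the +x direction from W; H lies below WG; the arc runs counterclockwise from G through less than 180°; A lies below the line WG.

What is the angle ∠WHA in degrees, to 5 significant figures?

108.81°

Checks: ∠(HG, GW) = 90.00° ✓; |HG| = 13.20 ✓; |HS| = 13.20 ✓; ∠(HS, SA) = 90.00° ✓; |SA| = 35.50 ✓; |WA| = 55.70 ✓.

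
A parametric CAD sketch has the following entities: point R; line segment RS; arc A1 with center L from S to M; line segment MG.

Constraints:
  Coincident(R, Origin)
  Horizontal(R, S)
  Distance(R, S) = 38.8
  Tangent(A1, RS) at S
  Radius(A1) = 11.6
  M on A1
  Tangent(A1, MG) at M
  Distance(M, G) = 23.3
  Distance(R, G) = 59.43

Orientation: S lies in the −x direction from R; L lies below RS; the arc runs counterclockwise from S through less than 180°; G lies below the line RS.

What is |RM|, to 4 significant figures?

51.99

Checks: |LM| = 11.60 ✓; ∠(LM, MG) = 90.00° ✓; |MG| = 23.30 ✓; |RG| = 59.43 ✓.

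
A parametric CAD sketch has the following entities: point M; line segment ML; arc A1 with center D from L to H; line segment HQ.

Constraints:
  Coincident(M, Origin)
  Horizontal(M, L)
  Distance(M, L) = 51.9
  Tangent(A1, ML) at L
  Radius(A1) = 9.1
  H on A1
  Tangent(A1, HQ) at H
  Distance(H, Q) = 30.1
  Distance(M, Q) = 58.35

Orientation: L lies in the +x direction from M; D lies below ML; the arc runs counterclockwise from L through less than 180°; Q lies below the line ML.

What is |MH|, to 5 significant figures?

43.778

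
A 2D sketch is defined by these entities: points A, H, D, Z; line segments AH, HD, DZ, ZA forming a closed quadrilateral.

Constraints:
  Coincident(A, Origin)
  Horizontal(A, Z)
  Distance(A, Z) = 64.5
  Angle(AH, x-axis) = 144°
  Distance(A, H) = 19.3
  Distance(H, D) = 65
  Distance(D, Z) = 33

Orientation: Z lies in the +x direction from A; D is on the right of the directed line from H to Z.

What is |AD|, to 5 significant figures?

45.802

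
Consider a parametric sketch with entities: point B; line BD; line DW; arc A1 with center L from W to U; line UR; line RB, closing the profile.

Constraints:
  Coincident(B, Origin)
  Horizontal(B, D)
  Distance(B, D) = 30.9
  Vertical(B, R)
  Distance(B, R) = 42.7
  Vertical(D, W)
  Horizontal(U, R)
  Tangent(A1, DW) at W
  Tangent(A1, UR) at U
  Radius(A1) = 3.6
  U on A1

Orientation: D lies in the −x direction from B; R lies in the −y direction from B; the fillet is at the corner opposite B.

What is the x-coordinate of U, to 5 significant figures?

-27.300

B is at the origin; B and D share the same y with |BD| = 30.9 and D on the −x side, so D = (-30.900, 0.0000). BR is vertical with |BR| = 42.7 and R on the −y side, so R = (0.0000, -42.700). The virtual corner opposite B is at (-30.900, -42.700). Since A1 is tangent to DW there, LW ⟂ DW and A1 meets UR tangentially, so LU is at right angles to UR, with radius 3.6, so the center L sits 3.6 in from both sides at L = (-27.300, -39.100). That places the tangent points at W = (-30.900, -39.100) on DW and U = (-27.300, -42.700) on UR. So U.x = -27.300.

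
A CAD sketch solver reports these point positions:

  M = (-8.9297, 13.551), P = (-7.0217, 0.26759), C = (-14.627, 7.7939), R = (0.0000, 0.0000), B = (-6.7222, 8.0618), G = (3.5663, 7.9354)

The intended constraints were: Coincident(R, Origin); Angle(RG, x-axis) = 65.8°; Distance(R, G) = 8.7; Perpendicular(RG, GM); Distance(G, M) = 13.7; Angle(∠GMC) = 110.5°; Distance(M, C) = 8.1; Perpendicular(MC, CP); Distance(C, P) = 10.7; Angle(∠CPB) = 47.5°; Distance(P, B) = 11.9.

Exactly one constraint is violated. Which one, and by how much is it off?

Distance(P, B) = 11.9 — off by 4.10.

R = (0.00, 0.00) ✓; RG at 65.80° ✓; |RG| = 8.700 ✓; ∠(RG, GM) = 90.00° ✓; |GM| = 13.70 ✓; ∠GMC = 110.5° ✓; |MC| = 8.100 ✓; ∠(MC, CP) = 90.00° ✓; |CP| = 10.70 ✓; ∠CPB = 47.50° ✓; |PB| = 7.800 ✗.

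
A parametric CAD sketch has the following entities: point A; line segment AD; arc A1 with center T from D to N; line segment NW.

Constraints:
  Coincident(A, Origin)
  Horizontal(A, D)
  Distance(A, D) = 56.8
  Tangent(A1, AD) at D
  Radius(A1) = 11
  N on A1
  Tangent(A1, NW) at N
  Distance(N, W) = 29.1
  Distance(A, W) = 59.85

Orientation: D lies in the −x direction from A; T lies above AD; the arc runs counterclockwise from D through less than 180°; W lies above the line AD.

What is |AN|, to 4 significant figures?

47.02

Checks: |TN| = 11.00 ✓; ∠(TN, NW) = 90.00° ✓; |NW| = 29.10 ✓; |AW| = 59.85 ✓.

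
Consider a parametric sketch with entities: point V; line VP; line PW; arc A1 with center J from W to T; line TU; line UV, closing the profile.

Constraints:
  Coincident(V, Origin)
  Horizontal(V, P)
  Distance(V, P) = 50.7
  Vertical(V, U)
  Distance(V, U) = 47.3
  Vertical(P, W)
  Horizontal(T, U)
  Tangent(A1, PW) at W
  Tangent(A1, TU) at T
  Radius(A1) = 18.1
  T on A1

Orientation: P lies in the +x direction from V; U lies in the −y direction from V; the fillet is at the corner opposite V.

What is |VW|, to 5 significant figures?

58.508

The virtual corner opposite V is at (50.700, -47.300). A1 meets PW tangentially, so JW is at right angles to PW and A1 meets TU tangentially, so JT is at right angles to TU, with radius 18.1, so the center J sits 18.1 in from both sides at J = (32.600, -29.200). That places the tangent points at W = (50.700, -29.200) on PW and T = (32.600, -47.300) on TU. Then |VW| = |W − V| = 58.508.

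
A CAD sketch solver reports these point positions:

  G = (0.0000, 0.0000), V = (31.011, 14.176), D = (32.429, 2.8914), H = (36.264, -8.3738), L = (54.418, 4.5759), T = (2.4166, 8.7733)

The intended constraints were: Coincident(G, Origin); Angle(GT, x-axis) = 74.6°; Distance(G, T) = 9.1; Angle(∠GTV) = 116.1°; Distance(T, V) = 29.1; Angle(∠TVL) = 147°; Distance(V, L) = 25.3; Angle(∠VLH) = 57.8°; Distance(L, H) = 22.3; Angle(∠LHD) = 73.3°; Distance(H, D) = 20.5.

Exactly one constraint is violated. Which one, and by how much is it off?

Distance(H, D) = 20.5 — off by 8.60.

G = (0.00, 0.00) ✓; GT at 74.60° ✓; |GT| = 9.100 ✓; ∠GTV = 116.1° ✓; |TV| = 29.10 ✓; ∠TVL = 147.0° ✓; |VL| = 25.30 ✓; ∠VLH = 57.80° ✓; |LH| = 22.30 ✓; ∠LHD = 73.30° ✓; |HD| = 11.90 ✗.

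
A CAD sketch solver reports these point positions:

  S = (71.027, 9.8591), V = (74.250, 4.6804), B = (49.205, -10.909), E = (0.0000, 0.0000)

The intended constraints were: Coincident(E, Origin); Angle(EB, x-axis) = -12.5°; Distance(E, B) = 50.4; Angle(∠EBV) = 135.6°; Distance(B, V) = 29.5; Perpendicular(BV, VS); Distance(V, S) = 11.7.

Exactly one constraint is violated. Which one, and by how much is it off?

Distance(V, S) = 11.7 — off by 5.60.

E = (0.00, 0.00) ✓; EB at -12.50° ✓; |EB| = 50.40 ✓; ∠EBV = 135.6° ✓; |BV| = 29.50 ✓; ∠(BV, VS) = 90.00° ✓; |VS| = 6.100 ✗.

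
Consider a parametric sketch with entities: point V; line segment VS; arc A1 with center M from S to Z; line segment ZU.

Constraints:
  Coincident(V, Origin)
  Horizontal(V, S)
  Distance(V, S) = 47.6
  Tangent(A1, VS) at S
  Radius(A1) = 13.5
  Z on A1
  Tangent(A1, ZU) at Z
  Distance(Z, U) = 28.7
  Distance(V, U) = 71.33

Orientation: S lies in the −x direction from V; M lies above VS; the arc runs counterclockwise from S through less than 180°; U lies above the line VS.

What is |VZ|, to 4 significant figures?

43.52

V is at the origin; V and S share the same y with |VS| = 47.6 and S on the −x side, so S = (-47.60, 0.000). A1 meets VS tangentially, so MS is at right angles to VS, so M = S + (0, 13.5) = (-47.60, 13.50). Since MZ ⟂ ZU (tangency), |MU| = √(13.5² + 28.7²) = 31.72 regardless of where Z sits on A1. So U lies on both circle(V, 71.33) and circle(M, 31.72); the above-VS intersection is U = (-56.10, 44.06). Z is the foot of the tangent from U: Z = (-37.37, 22.31).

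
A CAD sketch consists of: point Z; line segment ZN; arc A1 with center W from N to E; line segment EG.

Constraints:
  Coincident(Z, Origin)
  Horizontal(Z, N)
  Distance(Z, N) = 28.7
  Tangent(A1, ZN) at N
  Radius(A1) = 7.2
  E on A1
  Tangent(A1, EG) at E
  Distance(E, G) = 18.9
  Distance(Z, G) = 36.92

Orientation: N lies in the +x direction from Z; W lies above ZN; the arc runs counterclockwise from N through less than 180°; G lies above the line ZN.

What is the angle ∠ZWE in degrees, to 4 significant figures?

162.9°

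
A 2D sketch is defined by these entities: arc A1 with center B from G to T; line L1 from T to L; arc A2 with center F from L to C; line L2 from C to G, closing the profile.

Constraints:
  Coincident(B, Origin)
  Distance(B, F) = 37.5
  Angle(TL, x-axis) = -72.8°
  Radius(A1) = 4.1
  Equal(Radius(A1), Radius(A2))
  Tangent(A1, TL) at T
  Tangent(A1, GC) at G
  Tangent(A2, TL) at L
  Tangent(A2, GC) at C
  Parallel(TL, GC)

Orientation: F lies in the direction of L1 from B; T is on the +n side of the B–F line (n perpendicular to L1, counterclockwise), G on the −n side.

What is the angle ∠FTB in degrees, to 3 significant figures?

83.8°

The slot axis is L1's direction at -72.8°, so u = (cos -72.8°, sin -72.8°) = (0.296, -0.955) and n = (−sin -72.8°, cos -72.8°) = (0.955, 0.296). B is at the origin and F lies 37.5 along u from B, so F = 37.5·u = (11.1, -35.8). Tangency of A1 to both parallel lines with radius 4.1 puts T and G at B ± 4.1·n: T = (3.92, 1.21), G = (-3.92, -1.21). Then cos ∠FTB = TF·TB / (|TF||TB|), giving 83.8°.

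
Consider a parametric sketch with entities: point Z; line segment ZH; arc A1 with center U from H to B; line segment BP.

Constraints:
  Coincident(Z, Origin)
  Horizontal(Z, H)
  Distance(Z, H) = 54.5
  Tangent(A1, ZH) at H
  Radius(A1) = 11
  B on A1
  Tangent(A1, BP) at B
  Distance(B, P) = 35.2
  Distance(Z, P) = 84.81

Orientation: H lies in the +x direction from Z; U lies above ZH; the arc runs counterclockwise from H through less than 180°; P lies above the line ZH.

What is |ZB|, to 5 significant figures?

65.760

Z is at the origin; ZH is horizontal with |ZH| = 54.5 and H on the +x side, so H = (54.500, 0.0000). Since A1 is tangent to ZH there, UH ⟂ ZH, so U = H + (0, 11) = (54.500, 11.000). Since UB ⟂ BP (tangency), |UP| = √(11.0² + 35.2²) = 36.879 regardless of where B sits on A1. So P lies on both circle(Z, 84.81) and circle(U, 36.879); the above-ZH intersection is P = (73.240, 42.762). B is the foot of the tangent from P: B = (65.210, 8.4906).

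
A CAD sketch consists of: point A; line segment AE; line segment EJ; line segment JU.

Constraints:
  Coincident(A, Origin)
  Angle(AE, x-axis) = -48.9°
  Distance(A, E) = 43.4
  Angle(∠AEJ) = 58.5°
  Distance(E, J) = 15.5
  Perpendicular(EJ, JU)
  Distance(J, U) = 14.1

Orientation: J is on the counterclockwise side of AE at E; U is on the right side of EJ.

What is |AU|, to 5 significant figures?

51.606

A is at the origin; AE runs at -48.9° with length 43.4, so E = 43.4·(cos -48.9°, sin -48.9°) = (28.530, -32.705). ∠AEJ = 58.5°, so EJ runs at -48.9° + (180° − 58.5°) = 72.600° from the x-axis; with |EJ| = 15.5, J = E + 15.5·(cos 72.600°, sin 72.600°) = (33.165, -17.914). The perpendicularity gives JU at right angles to EJ; with |JU| = 14.1 on the right of EJ, U = J + 14.1·(0.95424, -0.29904) = (46.620, -22.130). Then |AU| = |U − A| = 51.606.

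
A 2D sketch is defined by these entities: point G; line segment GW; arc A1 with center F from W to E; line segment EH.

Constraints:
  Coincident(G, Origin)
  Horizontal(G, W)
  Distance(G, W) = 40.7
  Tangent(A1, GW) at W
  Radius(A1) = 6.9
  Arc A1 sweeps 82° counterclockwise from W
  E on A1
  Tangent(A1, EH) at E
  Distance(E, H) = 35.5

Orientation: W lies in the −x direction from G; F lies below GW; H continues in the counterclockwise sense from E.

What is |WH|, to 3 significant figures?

42.7

On A1, W sits at bearing 90° from F; an 82° counterclockwise sweep puts E at bearing 172°, so E = F + 6.9·(cos 172°, sin 172°) = (-47.5, -5.94). The tangent condition forces FE to be normal to EH, so EH runs along (−sin 172°, cos 172°); with |EH| = 35.5, H = (-52.5, -41.1). Then |WH| = |H − W| = 42.7.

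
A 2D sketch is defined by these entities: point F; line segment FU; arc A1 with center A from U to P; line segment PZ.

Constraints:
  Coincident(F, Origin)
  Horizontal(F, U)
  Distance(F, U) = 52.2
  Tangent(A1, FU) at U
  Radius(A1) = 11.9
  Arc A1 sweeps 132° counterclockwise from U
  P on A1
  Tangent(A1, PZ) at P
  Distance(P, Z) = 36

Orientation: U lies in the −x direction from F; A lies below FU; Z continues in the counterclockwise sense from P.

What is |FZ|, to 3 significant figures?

59.5

On A1, U sits at bearing 90° from A; a 132° counterclockwise sweep puts P at bearing 222°, so P = A + 11.9·(cos 222°, sin 222°) = (-61.0, -19.9). Since A1 is tangent to PZ there, AP ⟂ PZ, so PZ runs along (−sin 222°, cos 222°); with |PZ| = 36.0, Z = (-37.0, -46.6). Then |FZ| = |Z − F| = 59.5.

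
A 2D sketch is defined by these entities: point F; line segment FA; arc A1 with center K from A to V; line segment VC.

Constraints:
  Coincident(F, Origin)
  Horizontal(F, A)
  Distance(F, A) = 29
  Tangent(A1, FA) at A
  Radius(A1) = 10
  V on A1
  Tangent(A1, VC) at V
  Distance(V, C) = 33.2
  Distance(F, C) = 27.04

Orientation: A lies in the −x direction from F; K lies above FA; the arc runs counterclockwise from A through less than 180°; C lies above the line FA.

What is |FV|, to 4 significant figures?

22.00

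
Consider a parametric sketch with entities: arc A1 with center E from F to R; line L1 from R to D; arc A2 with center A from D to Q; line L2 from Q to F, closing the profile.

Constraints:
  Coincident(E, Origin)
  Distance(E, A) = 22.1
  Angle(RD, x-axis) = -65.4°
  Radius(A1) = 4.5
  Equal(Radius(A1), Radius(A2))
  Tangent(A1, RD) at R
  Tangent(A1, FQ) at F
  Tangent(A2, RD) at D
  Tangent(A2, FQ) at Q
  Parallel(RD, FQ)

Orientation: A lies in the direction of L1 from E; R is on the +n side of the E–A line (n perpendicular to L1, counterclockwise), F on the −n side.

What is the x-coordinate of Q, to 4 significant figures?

5.108

Tangency of A1 to both parallel lines with radius 4.5 puts R and F at E ± 4.5·n: R = (4.092, 1.873), F = (-4.092, -1.873). Equal radii place D and Q the same way about A: D = A + 4.5·n = (13.29, -18.22), Q = A − 4.5·n = (5.108, -21.97). So Q.x = 5.108.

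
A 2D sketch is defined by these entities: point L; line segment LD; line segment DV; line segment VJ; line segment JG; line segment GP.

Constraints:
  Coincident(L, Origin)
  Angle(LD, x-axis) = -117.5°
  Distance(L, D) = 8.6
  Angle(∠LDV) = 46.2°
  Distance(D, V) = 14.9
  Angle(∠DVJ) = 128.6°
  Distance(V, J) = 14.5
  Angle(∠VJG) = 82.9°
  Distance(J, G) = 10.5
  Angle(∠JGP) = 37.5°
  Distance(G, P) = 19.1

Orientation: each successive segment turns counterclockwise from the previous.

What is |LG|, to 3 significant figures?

13.9

L is at the origin; LD runs at -117.5° with length 8.6, so D = (-3.97, -7.63). ∠LDV = 46.2° gives DV at 16.3° from the x-axis; with |DV| = 14.9, V = (10.3, -3.45). ∠DVJ = 128.6° gives VJ at 67.7° from the x-axis; with |VJ| = 14.5, J = (15.8, 9.97). ∠VJG = 82.9° gives JG at 165° from the x-axis; with |JG| = 10.5, G = (5.70, 12.7). Then |LG| = |G − L| = 13.9.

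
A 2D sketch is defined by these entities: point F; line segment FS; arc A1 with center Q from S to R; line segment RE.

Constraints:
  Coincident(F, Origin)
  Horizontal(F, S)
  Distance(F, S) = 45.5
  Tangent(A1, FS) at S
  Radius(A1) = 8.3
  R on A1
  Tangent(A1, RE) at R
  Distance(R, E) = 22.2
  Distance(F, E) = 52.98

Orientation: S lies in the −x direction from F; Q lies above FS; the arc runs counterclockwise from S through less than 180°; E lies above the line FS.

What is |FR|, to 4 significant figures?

38.77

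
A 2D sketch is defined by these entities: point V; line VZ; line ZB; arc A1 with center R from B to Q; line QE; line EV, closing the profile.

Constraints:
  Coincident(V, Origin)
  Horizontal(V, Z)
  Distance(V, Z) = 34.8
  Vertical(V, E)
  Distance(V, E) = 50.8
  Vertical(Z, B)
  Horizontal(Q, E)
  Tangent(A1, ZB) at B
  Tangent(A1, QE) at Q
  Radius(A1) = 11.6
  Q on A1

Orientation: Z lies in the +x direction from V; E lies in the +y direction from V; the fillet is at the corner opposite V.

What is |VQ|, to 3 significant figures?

55.8

V is at the origin; V and Z share the same y with |VZ| = 34.8 and Z on the +x side, so Z = (34.8, 0.00). VE is vertical with |VE| = 50.8 and E on the +y side, so E = (0.00, 50.8). The virtual corner opposite V is at (34.8, 50.8). A1 meets ZB tangentially, so RB is at right angles to ZB and A1 meets QE tangentially, so RQ is at right angles to QE, with radius 11.6, so the center R sits 11.6 in from both sides at R = (23.2, 39.2). That places the tangent points at B = (34.8, 39.2) on ZB and Q = (23.2, 50.8) on QE. Then |VQ| = |Q − V| = 55.8.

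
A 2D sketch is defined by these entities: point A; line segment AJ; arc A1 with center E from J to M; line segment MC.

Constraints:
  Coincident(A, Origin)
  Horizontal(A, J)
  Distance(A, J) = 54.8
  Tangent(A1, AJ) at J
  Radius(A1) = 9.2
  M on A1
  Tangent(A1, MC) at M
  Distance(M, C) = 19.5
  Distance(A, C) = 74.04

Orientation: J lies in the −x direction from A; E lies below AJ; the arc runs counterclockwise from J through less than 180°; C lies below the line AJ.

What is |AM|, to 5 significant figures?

63.812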